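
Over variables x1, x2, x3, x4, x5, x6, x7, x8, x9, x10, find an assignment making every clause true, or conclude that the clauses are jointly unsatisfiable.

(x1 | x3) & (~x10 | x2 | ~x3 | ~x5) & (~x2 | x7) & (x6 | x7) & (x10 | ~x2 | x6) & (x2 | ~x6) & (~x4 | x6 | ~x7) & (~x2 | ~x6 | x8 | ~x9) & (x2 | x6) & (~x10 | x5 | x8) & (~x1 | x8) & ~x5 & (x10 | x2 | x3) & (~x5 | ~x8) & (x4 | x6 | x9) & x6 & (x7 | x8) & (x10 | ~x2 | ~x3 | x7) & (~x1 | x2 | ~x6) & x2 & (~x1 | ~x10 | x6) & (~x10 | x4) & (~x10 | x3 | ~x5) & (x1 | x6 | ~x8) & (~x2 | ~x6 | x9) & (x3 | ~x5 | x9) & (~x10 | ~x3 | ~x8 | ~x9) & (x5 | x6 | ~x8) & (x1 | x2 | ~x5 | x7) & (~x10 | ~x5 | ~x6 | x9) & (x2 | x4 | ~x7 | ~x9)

Unit clause (~x5) forces x5 = False.
Unit clause (x6) forces x6 = True.
Unit clause (x2) forces x2 = True.
In (~x2 | ~x6 | x9) only x9 is left, so x9 = True.
In (~x2 | x7) only x7 is left, so x7 = True.
In (~x2 | ~x6 | x8 | ~x9) only x8 is left, so x8 = True.
Set x1 = False.
  then (x1 | x3) forces x3 = True.
  then (~x10 | ~x3 | ~x8 | ~x9) forces x10 = False.
Set x4 = False.
All clauses satisfied.

x1 = False, x2 = True, x3 = True, x4 = False, x5 = False, x6 = True, x7 = True, x8 = True, x9 = True, x10 = False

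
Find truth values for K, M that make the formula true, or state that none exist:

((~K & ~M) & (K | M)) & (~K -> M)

UNSATISFIABLE

Case K = True: the conjunct ~K is False.
Case K = False: the formula simplifies to (~M & M) & M.
  M = True: the conjunct ~M is False.
  M = False: the conjunct M is False.
Both cases fail — unsatisfiable.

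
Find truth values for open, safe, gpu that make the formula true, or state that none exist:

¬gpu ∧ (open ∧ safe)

open: True, safe: True, gpu: False

  ¬gpu = True
  open ∧ safe = True
Both conjuncts True, so the formula holds.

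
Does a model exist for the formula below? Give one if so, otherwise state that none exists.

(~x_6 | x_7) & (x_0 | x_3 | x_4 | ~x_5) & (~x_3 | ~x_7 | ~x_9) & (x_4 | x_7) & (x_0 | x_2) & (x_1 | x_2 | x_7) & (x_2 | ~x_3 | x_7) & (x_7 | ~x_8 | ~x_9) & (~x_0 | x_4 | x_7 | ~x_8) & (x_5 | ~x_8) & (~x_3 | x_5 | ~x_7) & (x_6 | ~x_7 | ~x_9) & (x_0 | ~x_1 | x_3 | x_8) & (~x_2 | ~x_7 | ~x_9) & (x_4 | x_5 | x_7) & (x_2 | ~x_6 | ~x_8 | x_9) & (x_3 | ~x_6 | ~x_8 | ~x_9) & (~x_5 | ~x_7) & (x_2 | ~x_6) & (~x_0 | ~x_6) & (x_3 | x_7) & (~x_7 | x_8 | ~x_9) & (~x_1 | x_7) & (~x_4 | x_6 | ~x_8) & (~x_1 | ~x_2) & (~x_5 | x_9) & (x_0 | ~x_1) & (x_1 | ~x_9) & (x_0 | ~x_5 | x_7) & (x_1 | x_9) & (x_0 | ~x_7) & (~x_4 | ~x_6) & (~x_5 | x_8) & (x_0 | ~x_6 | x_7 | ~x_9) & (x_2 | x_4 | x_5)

x_0 = True; x_1 = True; x_2 = False; x_3 = False; x_4 = True; x_5 = False; x_6 = False; x_7 = True; x_8 = False; x_9 = False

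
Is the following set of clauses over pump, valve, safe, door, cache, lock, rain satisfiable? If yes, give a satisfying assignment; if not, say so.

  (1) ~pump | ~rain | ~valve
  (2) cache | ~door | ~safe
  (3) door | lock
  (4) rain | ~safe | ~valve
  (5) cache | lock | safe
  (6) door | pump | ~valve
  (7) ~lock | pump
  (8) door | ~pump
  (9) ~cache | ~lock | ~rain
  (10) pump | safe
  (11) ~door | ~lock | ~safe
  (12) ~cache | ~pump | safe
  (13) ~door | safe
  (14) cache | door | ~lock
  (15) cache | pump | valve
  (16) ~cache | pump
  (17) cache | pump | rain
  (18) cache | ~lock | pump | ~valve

Set pump = True.
  then (door | ~pump) forces door = True.
  then (~door | safe) forces safe = True.
  then (cache | ~door | ~safe) forces cache = True.
  then (~door | ~lock | ~safe) forces lock = False.
Try valve = True:
  (~pump | ~rain | ~valve) forces rain = False.
  clause (rain | ~safe | ~valve) is falsified — backtrack.
So valve = False.
Set rain = True.
All clauses satisfied.

pump=T, valve=F, safe=T, door=T, cache=T, lock=F, rain=T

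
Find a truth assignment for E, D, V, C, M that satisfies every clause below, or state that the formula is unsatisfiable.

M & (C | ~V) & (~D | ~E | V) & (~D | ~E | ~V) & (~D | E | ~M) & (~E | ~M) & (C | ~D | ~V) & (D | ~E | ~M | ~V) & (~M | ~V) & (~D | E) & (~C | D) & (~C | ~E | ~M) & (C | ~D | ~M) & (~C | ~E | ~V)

Unit clause (M) forces M = True.
In (~E | ~M) only ~E is left, so E = False.
In (~M | ~V) only ~V is left, so V = False.
In (~D | E) only ~D is left, so D = False.
In (~C | D) only ~C is left, so C = False.
All clauses satisfied.

E = False; D = False; V = False; C = False; M = True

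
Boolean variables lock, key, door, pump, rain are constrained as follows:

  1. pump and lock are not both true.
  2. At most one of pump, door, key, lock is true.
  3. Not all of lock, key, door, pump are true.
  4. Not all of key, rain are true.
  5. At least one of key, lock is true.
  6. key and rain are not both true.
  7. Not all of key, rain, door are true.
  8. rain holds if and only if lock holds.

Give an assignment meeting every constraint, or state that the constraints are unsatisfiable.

lock: True, key: False, door: False, pump: False, rain: True

  (1) pump=F, lock=T — not both ✓
  (2) {pump, door, key, lock}: 1 true — at most one ✓
  (3) {lock, key, door, pump}: 1/4 true — not all ✓
  (4) {key, rain}: 1/2 true — not all ✓
  (5) {key, lock}: 1 true — at least one ✓
  (6) key=F, rain=T — not both ✓
  (7) {key, rain, door}: 1/3 true — not all ✓
  (8) rain=T, lock=T — same ✓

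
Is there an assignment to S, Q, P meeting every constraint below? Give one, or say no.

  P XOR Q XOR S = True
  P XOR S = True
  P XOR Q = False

S = True, Q = False, P = False

P XOR Q XOR S = F XOR F XOR T = True ✓
P XOR S = F XOR T = True ✓
P XOR Q = F XOR F = False ✓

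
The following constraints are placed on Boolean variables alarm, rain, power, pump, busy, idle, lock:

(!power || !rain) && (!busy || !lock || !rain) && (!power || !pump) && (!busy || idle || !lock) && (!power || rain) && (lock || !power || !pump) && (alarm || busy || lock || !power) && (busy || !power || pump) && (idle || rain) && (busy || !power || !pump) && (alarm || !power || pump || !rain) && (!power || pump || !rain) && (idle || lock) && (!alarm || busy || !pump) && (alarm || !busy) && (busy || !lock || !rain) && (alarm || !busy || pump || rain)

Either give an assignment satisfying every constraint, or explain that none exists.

alarm: True, rain: False, power: False, pump: True, busy: True, idle: True, lock: True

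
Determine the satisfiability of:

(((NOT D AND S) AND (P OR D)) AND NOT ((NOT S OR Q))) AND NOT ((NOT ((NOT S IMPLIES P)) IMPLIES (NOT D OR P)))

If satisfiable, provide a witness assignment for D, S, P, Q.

Case D = True: the conjunct NOT D is False.
Case D = False: the conjunct NOT ((NOT ((NOT S IMPLIES P)) IMPLIES (NOT D OR P))) becomes NOT ((NOT ((NOT S IMPLIES P)) IMPLIES True)) = False.
Both cases fail — unsatisfiable.

Unsatisfiable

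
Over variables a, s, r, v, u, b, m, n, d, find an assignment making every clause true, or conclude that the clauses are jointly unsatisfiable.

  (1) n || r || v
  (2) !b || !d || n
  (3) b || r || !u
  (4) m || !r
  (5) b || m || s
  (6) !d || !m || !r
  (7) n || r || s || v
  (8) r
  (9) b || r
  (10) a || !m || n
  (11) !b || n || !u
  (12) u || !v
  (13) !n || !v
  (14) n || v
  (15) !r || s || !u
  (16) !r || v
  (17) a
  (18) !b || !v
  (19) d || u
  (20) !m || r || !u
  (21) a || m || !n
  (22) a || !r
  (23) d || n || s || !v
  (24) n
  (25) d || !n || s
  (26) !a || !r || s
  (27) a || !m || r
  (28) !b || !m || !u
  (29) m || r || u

No satisfying assignment exists.

Case n = True:
  (r) forces r = True.
  (m || !r) forces m = True.
  (!d || !m || !r) forces d = False.
  (!n || !v) forces v = False.
  Clause (!r || v) is falsified — contradiction.
Case n = False:
  Clause (n) is falsified — contradiction.
Both cases fail, so the formula is unsatisfiable.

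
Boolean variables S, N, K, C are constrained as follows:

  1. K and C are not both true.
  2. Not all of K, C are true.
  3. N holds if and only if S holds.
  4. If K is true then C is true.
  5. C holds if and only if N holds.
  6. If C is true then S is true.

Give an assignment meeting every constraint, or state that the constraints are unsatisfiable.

S: False, N: False, K: False, C: False

  (1) K=F, C=F — not both ✓
  (2) {K, C}: 0/2 true — not all ✓
  (3) N=F, S=F — same ✓
  (4) K=F ⇒ C: vacuous ✓
  (5) C=F, N=F — same ✓
  (6) C=F ⇒ S: vacuous ✓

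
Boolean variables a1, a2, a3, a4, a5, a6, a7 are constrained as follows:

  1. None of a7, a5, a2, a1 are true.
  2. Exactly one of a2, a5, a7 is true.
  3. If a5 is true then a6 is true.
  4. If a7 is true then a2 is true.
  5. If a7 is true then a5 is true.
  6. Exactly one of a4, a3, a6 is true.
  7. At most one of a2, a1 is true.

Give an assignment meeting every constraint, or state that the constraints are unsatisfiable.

Unsatisfiable

Case a2 = True:
  Constraint (1) is violated (a2=T) — contradiction.
Case a2 = False:
  (1) forces a7 = False.
  (1) forces a5 = False.
  Constraint (2) is violated (a2=F, a5=F, a7=F) — contradiction.
Both cases fail — unsatisfiable.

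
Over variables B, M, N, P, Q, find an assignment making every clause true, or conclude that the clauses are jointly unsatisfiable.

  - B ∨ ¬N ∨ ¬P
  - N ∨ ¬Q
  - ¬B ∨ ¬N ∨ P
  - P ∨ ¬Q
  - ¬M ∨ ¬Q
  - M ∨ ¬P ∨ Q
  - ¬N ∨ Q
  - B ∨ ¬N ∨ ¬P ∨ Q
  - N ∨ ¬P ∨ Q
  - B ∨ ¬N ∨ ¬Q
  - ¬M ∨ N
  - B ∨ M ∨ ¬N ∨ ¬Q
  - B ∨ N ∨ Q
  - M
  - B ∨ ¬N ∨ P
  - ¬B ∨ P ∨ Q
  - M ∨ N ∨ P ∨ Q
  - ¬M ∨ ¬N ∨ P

Case M = True:
  (¬M ∨ ¬Q) forces Q = False.
  (¬N ∨ Q) forces N = False.
  Clause (¬M ∨ N) is falsified — contradiction.
Case M = False:
  Clause (M) is falsified — contradiction.
Both cases fail, so the formula is unsatisfiable.

UNSATISFIABLE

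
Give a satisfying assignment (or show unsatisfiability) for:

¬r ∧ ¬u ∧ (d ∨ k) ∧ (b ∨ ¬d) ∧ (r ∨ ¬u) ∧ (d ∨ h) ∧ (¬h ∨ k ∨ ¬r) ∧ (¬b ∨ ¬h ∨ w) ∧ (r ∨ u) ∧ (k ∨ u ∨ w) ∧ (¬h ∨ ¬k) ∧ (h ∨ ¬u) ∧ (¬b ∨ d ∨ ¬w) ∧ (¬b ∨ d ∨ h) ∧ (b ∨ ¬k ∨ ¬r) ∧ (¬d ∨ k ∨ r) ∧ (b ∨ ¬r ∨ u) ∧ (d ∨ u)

No satisfying assignment exists.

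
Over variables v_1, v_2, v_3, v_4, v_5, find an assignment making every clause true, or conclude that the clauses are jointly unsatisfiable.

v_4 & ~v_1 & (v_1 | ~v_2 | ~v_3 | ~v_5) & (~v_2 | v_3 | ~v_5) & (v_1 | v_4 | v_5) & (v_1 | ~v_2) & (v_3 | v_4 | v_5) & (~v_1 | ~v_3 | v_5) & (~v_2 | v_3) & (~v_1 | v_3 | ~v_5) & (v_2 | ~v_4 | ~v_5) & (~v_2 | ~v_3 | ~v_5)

v_1 = False; v_2 = False; v_3 = False; v_4 = True; v_5 = False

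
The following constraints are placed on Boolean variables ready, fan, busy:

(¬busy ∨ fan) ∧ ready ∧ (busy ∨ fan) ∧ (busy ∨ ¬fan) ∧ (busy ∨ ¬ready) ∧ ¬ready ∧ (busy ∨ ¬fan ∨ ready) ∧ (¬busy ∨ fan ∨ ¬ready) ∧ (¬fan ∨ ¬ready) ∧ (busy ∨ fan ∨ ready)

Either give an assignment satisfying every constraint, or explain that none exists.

Case ready = True:
  Clause (¬ready) is falsified — contradiction.
Case ready = False:
  Clause (ready) is falsified — contradiction.
Both cases fail, so the formula is unsatisfiable.

No satisfying assignment exists.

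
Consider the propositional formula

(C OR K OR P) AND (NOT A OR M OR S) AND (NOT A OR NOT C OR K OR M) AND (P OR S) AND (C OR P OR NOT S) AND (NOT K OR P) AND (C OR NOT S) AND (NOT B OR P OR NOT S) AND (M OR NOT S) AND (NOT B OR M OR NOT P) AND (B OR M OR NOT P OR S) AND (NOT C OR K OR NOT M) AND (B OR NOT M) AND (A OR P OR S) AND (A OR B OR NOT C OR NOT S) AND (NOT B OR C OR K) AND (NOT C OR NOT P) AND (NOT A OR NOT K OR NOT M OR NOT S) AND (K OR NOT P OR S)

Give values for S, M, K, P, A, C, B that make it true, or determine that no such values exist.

S: False, M: True, K: True, P: True, A: False, C: False, B: True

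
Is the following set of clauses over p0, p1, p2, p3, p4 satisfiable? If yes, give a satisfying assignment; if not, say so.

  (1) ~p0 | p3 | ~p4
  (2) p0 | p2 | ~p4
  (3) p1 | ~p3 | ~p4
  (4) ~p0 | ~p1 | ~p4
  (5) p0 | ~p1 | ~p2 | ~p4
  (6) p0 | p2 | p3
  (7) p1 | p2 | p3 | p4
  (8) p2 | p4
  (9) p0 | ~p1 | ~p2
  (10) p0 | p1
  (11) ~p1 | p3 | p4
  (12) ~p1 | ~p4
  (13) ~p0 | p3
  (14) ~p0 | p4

The formula is unsatisfiable.

Case p0 = True:
  (~p0 | p3) forces p3 = True.
  (~p0 | p4) forces p4 = True.
  (p1 | ~p3 | ~p4) forces p1 = True.
  Clause (~p0 | ~p1 | ~p4) is falsified — contradiction.
Case p0 = False:
  (p0 | p1) forces p1 = True.
  (p0 | ~p1 | ~p2) forces p2 = False.
  (p0 | p2 | ~p4) forces p4 = False.
  Clause (p2 | p4) is falsified — contradiction.
Both cases fail, so the formula is unsatisfiable.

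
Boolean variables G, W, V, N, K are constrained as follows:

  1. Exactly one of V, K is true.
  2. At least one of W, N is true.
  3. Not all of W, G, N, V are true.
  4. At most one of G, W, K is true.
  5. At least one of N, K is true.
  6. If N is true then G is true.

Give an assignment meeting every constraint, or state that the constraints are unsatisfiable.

G = True, W = False, V = True, N = True, K = False

  (1) {V, K}: 1 true — exactly one ✓
  (2) {W, N}: 1 true — at least one ✓
  (3) {W, G, N, V}: 3/4 true — not all ✓
  (4) {G, W, K}: 1 true — at most one ✓
  (5) {N, K}: 1 true — at least one ✓
  (6) N=T ⇒ G: T ✓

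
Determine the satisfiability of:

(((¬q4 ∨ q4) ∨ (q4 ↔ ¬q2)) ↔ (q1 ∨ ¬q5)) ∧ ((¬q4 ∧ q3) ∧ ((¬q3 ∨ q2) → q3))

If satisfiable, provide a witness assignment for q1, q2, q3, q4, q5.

q1=F; q2=F; q3=T; q4=F; q5=F

  ((¬q4 ∨ q4) ∨ (q4 ↔ ¬q2)) ↔ (q1 ∨ ¬q5) = True
    (¬q4 ∨ q4) ∨ (q4 ↔ ¬q2) = True
      ¬q4 ∨ q4 = True
        ¬q4 = True
      q4 ↔ ¬q2 = False
        ¬q2 = True
    q1 ∨ ¬q5 = True
      ¬q5 = True
  (¬q4 ∧ q3) ∧ ((¬q3 ∨ q2) → q3) = True
    ¬q4 ∧ q3 = True
      ¬q4 = True
    (¬q3 ∨ q2) → q3 = True
      ¬q3 ∨ q2 = False
        ¬q3 = False
Both conjuncts True, so the formula holds.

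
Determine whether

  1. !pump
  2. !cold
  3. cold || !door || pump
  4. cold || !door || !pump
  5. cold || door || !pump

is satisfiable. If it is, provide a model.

Unit clause (!pump) forces pump = False.
Unit clause (!cold) forces cold = False.
In (cold || !door || pump) only !door is left, so door = False.
Check each clause:
  (!pump): !pump holds.
  (!cold): !cold holds.
  (cold || !door || pump): !door holds.
  (cold || !door || !pump): !door holds.
  (cold || door || !pump): !pump holds.
All clauses satisfied.

cold: False, door: False, pump: False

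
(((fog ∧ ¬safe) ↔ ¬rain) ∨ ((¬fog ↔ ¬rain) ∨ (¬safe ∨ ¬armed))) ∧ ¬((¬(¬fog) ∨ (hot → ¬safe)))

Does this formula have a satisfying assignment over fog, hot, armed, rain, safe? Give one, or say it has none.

fog = False, hot = True, armed = False, rain = True, safe = True

  ((fog ∧ ¬safe) ↔ ¬rain) ∨ ((¬fog ↔ ¬rain) ∨ (¬safe ∨ ¬armed)) = True
    (fog ∧ ¬safe) ↔ ¬rain = True
      fog ∧ ¬safe = False
        ¬safe = False
      ¬rain = False
    (¬fog ↔ ¬rain) ∨ (¬safe ∨ ¬armed) = True
      ¬fog ↔ ¬rain = False
        ¬fog = True
        ¬rain = False
      ¬safe ∨ ¬armed = True
        ¬safe = False
        ¬armed = True
  ¬((¬(¬fog) ∨ (hot → ¬safe))) = True
    ¬(¬fog) ∨ (hot → ¬safe) = False
      ¬(¬fog) = False
        ¬fog = True
      hot → ¬safe = False
        ¬safe = False
Both conjuncts True, so the formula holds.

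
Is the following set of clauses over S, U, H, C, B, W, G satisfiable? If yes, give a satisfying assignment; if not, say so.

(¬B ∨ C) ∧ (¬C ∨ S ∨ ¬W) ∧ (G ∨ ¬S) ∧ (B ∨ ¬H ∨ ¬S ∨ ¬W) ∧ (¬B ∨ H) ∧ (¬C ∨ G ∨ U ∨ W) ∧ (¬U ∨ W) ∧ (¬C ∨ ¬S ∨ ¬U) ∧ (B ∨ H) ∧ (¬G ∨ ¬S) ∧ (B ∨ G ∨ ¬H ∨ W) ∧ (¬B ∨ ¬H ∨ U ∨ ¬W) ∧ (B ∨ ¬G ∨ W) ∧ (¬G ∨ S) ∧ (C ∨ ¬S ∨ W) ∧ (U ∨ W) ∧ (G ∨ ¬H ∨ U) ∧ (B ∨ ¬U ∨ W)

S=F, U=T, H=T, C=F, B=F, W=T, G=F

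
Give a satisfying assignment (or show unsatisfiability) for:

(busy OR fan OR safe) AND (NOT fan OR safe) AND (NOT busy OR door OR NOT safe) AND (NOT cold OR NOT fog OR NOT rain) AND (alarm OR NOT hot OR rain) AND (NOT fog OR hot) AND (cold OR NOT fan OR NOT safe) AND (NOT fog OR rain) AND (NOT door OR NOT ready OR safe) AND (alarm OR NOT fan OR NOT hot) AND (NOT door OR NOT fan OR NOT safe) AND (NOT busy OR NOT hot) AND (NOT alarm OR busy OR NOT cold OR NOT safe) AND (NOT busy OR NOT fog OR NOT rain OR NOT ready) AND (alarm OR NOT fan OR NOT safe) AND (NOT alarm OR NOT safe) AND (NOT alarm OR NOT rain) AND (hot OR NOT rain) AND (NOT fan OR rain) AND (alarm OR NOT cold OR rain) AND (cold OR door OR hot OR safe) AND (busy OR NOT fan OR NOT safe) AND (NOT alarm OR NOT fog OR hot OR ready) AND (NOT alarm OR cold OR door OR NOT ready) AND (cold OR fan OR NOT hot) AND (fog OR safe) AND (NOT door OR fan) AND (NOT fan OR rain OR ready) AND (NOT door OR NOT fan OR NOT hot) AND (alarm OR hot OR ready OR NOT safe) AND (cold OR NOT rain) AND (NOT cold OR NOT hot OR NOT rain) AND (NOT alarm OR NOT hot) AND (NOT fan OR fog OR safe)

Set hot = False.
  then (NOT fog OR hot) forces fog = False.
  then (hot OR NOT rain) forces rain = False.
  then (NOT fan OR rain) forces fan = False.
  then (fog OR safe) forces safe = True.
  then (NOT door OR fan) forces door = False.
  then (NOT busy OR door OR NOT safe) forces busy = False.
  then (NOT alarm OR NOT safe) forces alarm = False.
  then (alarm OR NOT cold OR rain) forces cold = False.
  then (alarm OR hot OR ready OR NOT safe) forces ready = True.
All clauses satisfied.

hot = False, cold = False, safe = True, alarm = False, rain = False, fan = False, fog = False, ready = True, door = False, busy = False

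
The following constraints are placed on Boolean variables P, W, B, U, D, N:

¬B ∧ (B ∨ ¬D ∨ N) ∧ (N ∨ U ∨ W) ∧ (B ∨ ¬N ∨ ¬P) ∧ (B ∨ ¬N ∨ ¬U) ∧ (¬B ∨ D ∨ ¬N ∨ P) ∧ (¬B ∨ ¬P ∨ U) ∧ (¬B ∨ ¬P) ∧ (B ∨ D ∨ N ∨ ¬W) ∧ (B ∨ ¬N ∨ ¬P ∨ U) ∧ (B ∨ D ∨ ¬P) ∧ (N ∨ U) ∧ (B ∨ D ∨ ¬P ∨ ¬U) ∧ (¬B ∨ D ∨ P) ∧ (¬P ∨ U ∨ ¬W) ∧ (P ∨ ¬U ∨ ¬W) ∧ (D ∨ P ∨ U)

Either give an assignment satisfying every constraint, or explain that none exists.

P = False; W = True; B = False; U = False; D = True; N = True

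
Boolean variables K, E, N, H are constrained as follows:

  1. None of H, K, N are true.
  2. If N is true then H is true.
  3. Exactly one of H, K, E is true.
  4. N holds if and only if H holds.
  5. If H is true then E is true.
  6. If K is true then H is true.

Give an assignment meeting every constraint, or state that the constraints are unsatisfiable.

K=F, E=T, N=F, H=F

  (1) {H, K, N}: 0 true — none ✓
  (2) N=F ⇒ H: vacuous ✓
  (3) {H, K, E}: 1 true — exactly one ✓
  (4) N=F, H=F — same ✓
  (5) H=F ⇒ E: vacuous ✓
  (6) K=F ⇒ H: vacuous ✓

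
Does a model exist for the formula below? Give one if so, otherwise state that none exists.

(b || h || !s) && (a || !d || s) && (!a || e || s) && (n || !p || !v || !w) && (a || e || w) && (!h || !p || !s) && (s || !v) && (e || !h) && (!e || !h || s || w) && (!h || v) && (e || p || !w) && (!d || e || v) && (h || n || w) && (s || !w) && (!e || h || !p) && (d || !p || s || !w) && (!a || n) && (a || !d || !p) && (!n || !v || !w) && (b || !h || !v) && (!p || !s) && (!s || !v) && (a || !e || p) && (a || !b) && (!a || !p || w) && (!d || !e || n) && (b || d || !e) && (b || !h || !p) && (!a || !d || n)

Set p = False.
Try a = False:
  (a || !e || p) forces e = False.
  (a || e || w) forces w = True.
  clause (e || p || !w) is falsified — backtrack.
So a = True.
  then (!a || n) forces n = True.
Set v = False.
  then (!h || v) forces h = False.
Set w = False.
Set e = True.
Set d = True.
Set b = True.
Set s = True.
All clauses satisfied.

p=F; a=T; v=F; w=F; e=T; h=F; n=T; d=T; b=T; s=T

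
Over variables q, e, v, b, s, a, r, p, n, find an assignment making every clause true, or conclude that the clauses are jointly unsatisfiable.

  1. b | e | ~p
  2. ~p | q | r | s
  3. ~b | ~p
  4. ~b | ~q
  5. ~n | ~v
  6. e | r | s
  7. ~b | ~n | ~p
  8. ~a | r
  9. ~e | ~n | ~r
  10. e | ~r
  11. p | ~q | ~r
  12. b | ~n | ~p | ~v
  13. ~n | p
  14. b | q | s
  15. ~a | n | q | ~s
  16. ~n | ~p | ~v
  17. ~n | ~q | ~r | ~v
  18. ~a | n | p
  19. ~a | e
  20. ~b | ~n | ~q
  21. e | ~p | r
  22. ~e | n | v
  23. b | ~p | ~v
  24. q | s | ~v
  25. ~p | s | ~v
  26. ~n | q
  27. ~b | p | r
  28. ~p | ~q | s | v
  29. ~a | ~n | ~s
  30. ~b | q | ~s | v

Set q = False.
  then (~n | q) forces n = False.
Set e = False.
  then (e | ~r) forces r = False.
  then (~a | e) forces a = False.
  then (e | ~p | r) forces p = False.
  then (~b | p | r) forces b = False.
  then (e | r | s) forces s = True.
Set v = False.
All clauses satisfied.

q = False, e = False, v = False, b = False, s = True, a = False, r = False, p = False, n = False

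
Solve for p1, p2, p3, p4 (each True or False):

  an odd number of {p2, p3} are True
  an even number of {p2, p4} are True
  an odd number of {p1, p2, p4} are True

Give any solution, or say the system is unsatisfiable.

p1 = True, p2 = False, p3 = True, p4 = False

{p2, p3}: 1 true → odd ✓
{p2, p4}: 0 true → even ✓
{p1, p2, p4}: 1 true → odd ✓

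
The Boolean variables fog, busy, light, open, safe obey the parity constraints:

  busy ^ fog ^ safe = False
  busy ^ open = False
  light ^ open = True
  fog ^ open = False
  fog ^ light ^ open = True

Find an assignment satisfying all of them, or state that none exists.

fog: False; busy: False; light: True; open: False; safe: False

busy ^ fog ^ safe = F ^ F ^ F = False ✓
busy ^ open = F ^ F = False ✓
light ^ open = T ^ F = True ✓
fog ^ open = F ^ F = False ✓
fog ^ light ^ open = F ^ T ^ F = True ✓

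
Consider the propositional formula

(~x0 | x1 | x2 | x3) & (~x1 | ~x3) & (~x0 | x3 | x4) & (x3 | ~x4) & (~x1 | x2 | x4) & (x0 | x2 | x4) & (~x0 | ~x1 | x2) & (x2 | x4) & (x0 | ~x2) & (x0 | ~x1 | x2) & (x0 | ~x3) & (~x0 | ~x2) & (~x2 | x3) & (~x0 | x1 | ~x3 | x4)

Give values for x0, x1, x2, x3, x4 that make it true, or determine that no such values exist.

x0 = True, x1 = False, x2 = False, x3 = True, x4 = True

Try x0 = False:
  (x0 | ~x2) forces x2 = False.
  (x0 | x2 | x4) forces x4 = True.
  (x3 | ~x4) forces x3 = True.
  clause (x0 | ~x3) is falsified — backtrack.
So x0 = True.
  then (~x0 | ~x2) forces x2 = False.
  then (~x0 | ~x1 | x2) forces x1 = False.
  then (x2 | x4) forces x4 = True.
  then (~x0 | x1 | x2 | x3) forces x3 = True.
All clauses satisfied.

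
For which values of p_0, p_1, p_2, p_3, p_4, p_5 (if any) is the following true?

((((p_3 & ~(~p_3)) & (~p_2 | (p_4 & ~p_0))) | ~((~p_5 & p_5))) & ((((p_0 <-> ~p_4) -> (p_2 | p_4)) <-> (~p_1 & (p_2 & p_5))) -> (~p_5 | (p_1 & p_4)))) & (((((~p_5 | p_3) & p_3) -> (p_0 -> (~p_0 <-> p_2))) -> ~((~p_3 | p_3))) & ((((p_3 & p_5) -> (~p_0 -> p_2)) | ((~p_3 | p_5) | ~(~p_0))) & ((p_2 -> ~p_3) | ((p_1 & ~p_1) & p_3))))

Unsatisfiable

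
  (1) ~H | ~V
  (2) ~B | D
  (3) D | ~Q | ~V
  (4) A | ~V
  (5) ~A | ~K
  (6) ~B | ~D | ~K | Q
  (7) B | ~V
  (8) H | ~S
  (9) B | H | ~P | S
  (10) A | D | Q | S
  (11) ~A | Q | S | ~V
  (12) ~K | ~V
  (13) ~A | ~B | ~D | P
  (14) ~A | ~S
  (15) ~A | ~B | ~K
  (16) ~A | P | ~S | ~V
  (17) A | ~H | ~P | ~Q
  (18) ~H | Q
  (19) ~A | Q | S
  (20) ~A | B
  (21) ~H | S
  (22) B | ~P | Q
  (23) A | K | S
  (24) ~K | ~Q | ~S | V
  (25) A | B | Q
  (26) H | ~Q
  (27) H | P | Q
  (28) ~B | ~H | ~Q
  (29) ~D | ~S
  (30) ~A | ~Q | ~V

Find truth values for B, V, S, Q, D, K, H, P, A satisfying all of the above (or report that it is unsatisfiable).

B = False, V = False, S = True, Q = True, D = False, K = False, H = True, P = False, A = False

Set B = False.
  then (B | ~V) forces V = False.
  then (~A | B) forces A = False.
  then (A | B | Q) forces Q = True.
  then (H | ~Q) forces H = True.
  then (A | ~H | ~P | ~Q) forces P = False.
  then (~H | S) forces S = True.
  then (~K | ~Q | ~S | V) forces K = False.
  then (~D | ~S) forces D = False.
All clauses satisfied.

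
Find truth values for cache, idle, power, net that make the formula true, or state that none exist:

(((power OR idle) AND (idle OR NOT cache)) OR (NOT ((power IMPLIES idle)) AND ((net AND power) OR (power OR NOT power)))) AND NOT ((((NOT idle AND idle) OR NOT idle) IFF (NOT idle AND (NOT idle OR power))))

The conjunct NOT ((((NOT idle AND idle) OR NOT idle) IFF (NOT idle AND (NOT idle OR power)))) is unsatisfiable on its own:
  idle=F, power=F: evaluates to False.
  idle=F, power=T: evaluates to False.
  idle=T, power=F: evaluates to False.
  idle=T, power=T: evaluates to False.
So the whole conjunction is unsatisfiable.

UNSATISFIABLE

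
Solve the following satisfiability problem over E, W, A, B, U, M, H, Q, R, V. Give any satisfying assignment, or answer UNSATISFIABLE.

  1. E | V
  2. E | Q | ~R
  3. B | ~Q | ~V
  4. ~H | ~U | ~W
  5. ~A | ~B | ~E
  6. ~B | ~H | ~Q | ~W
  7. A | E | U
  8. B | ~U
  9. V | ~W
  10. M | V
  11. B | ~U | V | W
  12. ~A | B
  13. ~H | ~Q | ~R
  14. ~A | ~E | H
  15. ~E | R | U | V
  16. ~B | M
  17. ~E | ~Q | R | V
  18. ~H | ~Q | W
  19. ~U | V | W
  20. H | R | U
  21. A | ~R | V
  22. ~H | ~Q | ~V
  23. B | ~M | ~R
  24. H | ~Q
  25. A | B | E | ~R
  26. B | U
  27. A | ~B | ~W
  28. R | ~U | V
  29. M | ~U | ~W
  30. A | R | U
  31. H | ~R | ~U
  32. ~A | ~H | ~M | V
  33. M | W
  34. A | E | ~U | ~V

E = True, W = False, A = False, B = True, U = False, M = True, H = True, Q = False, R = True, V = True

Set E = True.
Set W = False.
  then (M | W) forces M = True.
Set A = False.
Try B = False:
  (B | ~U) forces U = False.
  clause (B | U) is falsified — backtrack.
So B = True.
Set U = False.
  then (A | R | U) forces R = True.
  then (A | ~R | V) forces V = True.
Set H = True.
  then (~H | ~Q | ~R) forces Q = False.
All clauses satisfied.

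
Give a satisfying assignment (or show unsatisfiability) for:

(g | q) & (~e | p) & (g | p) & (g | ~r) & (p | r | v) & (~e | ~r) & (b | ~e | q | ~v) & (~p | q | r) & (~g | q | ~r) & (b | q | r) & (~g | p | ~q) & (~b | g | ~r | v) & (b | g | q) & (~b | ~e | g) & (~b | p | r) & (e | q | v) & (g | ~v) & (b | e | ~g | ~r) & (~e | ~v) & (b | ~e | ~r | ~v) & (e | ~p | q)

p: True, v: False, g: True, r: False, b: False, q: True, e: True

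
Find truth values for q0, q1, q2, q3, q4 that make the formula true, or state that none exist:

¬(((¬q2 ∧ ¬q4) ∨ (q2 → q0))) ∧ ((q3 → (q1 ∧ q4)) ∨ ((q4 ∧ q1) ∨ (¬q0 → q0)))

q0=F, q1=T, q2=T, q3=F, q4=T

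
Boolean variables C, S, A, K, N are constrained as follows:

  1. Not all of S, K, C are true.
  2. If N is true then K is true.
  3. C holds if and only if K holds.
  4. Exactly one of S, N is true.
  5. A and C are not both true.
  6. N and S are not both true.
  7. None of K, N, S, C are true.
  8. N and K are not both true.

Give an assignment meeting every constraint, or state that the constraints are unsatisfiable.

Unsatisfiable

Case S = True:
  Constraint (7) is violated (S=T) — contradiction.
Case S = False:
  (4) with S=F forces N = True.
  Constraint (7) is violated (N=T) — contradiction.
Both cases fail — unsatisfiable.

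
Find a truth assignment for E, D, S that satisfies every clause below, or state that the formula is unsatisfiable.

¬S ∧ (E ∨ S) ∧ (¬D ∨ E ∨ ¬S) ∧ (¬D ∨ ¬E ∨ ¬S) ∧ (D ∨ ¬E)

Unit clause (¬S) forces S = False.
In (E ∨ S) only E is left, so E = True.
In (D ∨ ¬E) only D is left, so D = True.
All clauses satisfied.

E = True, D = True, S = False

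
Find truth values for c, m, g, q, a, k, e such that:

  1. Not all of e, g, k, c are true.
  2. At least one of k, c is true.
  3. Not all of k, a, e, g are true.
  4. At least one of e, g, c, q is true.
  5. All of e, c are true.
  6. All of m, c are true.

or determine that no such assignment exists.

c: True; m: True; g: False; q: True; a: True; k: False; e: True

  (1) {e, g, k, c}: 2/4 true — not all ✓
  (2) {k, c}: 1 true — at least one ✓
  (3) {k, a, e, g}: 2/4 true — not all ✓
  (4) {e, g, c, q}: 3 true — at least one ✓
  (5) {e, c}: all 2 true ✓
  (6) {m, c}: all 2 true ✓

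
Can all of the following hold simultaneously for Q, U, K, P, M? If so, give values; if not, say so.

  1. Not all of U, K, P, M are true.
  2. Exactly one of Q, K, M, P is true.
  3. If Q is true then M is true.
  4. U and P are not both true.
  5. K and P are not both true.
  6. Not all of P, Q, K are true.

Q=F, U=F, K=T, P=F, M=F

  (1) {U, K, P, M}: 1/4 true — not all ✓
  (2) {Q, K, M, P}: 1 true — exactly one ✓
  (3) Q=F ⇒ M: vacuous ✓
  (4) U=F, P=F — not both ✓
  (5) K=T, P=F — not both ✓
  (6) {P, Q, K}: 1/3 true — not all ✓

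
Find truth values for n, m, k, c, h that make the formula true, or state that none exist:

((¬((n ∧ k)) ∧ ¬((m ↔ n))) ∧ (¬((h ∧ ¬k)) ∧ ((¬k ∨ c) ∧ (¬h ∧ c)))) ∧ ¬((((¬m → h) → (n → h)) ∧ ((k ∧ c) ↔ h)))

n = False; m = True; k = True; c = True; h = False

  (¬((n ∧ k)) ∧ ¬((m ↔ n))) ∧ (¬((h ∧ ¬k)) ∧ ((¬k ∨ c) ∧ (¬h ∧ c))) = True
    ¬((n ∧ k)) ∧ ¬((m ↔ n)) = True
      ¬((n ∧ k)) = True
        n ∧ k = False
      ¬((m ↔ n)) = True
        m ↔ n = False
    ¬((h ∧ ¬k)) ∧ ((¬k ∨ c) ∧ (¬h ∧ c)) = True
      ¬((h ∧ ¬k)) = True
        h ∧ ¬k = False
          ¬k = False
      (¬k ∨ c) ∧ (¬h ∧ c) = True
        ¬k ∨ c = True
          ¬k = False
        ¬h ∧ c = True
          ¬h = True
  ¬((((¬m → h) → (n → h)) ∧ ((k ∧ c) ↔ h))) = True
    ((¬m → h) → (n → h)) ∧ ((k ∧ c) ↔ h) = False
      (¬m → h) → (n → h) = True
        ¬m → h = True
          ¬m = False
        n → h = True
      (k ∧ c) ↔ h = False
        k ∧ c = True
Both conjuncts True, so the formula holds.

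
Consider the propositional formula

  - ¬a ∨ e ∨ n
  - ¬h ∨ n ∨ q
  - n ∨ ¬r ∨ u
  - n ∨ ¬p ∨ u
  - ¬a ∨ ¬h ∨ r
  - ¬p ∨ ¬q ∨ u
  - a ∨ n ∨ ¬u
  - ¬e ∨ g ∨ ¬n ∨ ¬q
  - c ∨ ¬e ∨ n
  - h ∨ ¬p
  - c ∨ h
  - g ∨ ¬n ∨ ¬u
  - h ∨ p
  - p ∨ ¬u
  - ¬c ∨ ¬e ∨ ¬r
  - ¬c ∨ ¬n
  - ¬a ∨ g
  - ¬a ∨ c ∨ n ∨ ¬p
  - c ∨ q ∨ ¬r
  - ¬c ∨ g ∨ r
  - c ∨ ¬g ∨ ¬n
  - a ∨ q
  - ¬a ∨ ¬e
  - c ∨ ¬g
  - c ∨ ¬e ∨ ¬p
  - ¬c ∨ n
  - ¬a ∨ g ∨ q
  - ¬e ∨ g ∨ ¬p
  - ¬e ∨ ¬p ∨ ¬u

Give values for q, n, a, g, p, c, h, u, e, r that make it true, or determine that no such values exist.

q: True, n: False, a: False, g: False, p: False, c: False, h: True, u: False, e: False, r: False

Set q = True.
Set n = False.
  then (¬c ∨ n) forces c = False.
  then (c ∨ ¬e ∨ n) forces e = False.
  then (c ∨ h) forces h = True.
  then (c ∨ ¬g) forces g = False.
  then (¬a ∨ e ∨ n) forces a = False.
  then (a ∨ n ∨ ¬u) forces u = False.
  then (n ∨ ¬r ∨ u) forces r = False.
  then (n ∨ ¬p ∨ u) forces p = False.
All clauses satisfied.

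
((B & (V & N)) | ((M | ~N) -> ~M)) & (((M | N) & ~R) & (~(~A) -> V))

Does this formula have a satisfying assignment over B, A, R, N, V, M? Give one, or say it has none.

B = False; A = False; R = False; N = True; V = False; M = False

  (B & (V & N)) | ((M | ~N) -> ~M) = True
    B & (V & N) = False
      V & N = False
    (M | ~N) -> ~M = True
      M | ~N = False
        ~N = False
      ~M = True
  ((M | N) & ~R) & (~(~A) -> V) = True
    (M | N) & ~R = True
      M | N = True
      ~R = True
    ~(~A) -> V = True
      ~(~A) = False
        ~A = True
Both conjuncts True, so the formula holds.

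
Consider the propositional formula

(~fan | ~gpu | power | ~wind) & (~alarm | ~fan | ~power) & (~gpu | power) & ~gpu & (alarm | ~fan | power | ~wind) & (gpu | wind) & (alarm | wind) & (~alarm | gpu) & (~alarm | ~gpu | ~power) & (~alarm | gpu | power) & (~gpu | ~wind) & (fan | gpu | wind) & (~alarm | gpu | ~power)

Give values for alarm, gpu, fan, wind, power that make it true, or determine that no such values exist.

alarm = False; gpu = False; fan = False; wind = True; power = True

Unit clause (~gpu) forces gpu = False.
In (gpu | wind) only wind is left, so wind = True.
In (~alarm | gpu) only ~alarm is left, so alarm = False.
Set fan = False.
Set power = True.
All clauses satisfied.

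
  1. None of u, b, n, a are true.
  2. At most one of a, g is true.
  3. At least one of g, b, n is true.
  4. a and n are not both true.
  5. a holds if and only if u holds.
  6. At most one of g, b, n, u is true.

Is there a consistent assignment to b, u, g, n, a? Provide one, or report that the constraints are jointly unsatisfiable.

b=F, u=F, g=T, n=F, a=F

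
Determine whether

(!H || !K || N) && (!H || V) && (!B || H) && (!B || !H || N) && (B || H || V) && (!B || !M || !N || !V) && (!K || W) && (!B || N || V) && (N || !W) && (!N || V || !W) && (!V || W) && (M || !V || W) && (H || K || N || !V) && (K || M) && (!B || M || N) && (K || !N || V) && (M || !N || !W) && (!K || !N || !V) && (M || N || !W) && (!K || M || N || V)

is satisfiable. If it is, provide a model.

W=T; V=T; N=T; M=T; K=F; H=T; B=F

Set W = True.
  then (N || !W) forces N = True.
  then (!N || V || !W) forces V = True.
  then (M || !N || !W) forces M = True.
  then (!K || !N || !V) forces K = False.
  then (!B || !M || !N || !V) forces B = False.
Set H = True.
All clauses satisfied.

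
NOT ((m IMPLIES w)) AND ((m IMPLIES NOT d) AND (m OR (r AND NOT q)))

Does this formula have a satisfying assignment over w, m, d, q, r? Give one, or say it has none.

w: False; m: True; d: False; q: False; r: True

  NOT ((m IMPLIES w)) = True
    m IMPLIES w = False
  (m IMPLIES NOT d) AND (m OR (r AND NOT q)) = True
    m IMPLIES NOT d = True
      NOT d = True
    m OR (r AND NOT q) = True
      r AND NOT q = True
        NOT q = True
Both conjuncts True, so the formula holds.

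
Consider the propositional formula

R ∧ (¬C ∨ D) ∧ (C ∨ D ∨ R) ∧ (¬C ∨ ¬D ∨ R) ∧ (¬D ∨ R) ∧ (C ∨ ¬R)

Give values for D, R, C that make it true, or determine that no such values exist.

D: True; R: True; C: True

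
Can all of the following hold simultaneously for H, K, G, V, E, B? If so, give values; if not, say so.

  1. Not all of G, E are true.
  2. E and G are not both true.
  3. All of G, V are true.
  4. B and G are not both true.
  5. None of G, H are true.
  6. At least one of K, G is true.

No satisfying assignment exists.

Case G = True:
  Constraint (5) is violated (G=T) — contradiction.
Case G = False:
  Constraint (3) is violated (G=F) — contradiction.
Both cases fail — unsatisfiable.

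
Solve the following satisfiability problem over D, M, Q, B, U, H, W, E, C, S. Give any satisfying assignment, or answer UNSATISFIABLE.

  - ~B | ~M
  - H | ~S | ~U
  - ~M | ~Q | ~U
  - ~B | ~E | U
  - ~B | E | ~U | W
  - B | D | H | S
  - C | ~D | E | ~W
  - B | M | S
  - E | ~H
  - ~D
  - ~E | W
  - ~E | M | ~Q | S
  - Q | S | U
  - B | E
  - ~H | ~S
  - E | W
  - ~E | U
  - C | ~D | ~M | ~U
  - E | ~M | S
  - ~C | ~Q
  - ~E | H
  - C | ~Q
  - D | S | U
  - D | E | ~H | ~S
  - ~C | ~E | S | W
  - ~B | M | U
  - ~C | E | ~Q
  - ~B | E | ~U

Unit clause (~D) forces D = False.
Set M = True.
  then (~B | ~M) forces B = False.
  then (B | E) forces E = True.
  then (~E | U) forces U = True.
  then (~E | H) forces H = True.
  then (~M | ~Q | ~U) forces Q = False.
  then (~E | W) forces W = True.
  then (~H | ~S) forces S = False.
Set C = True.
All clauses satisfied.

D = False, M = True, Q = False, B = False, U = True, H = True, W = True, E = True, C = True, S = False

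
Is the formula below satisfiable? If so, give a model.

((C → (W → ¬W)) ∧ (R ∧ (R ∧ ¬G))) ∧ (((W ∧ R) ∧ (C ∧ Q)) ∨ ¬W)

Q = True, R = True, C = True, G = False, W = False

  (C → (W → ¬W)) ∧ (R ∧ (R ∧ ¬G)) = True
    C → (W → ¬W) = True
      W → ¬W = True
        ¬W = True
    R ∧ (R ∧ ¬G) = True
      R ∧ ¬G = True
        ¬G = True
  ((W ∧ R) ∧ (C ∧ Q)) ∨ ¬W = True
    (W ∧ R) ∧ (C ∧ Q) = False
      W ∧ R = False
      C ∧ Q = True
    ¬W = True
Both conjuncts True, so the formula holds.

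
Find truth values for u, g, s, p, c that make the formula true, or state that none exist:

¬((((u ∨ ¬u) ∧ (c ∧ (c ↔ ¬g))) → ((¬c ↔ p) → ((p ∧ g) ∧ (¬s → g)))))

u: False, g: False, s: False, p: False, c: True

  ¬((((u ∨ ¬u) ∧ (c ∧ (c ↔ ¬g))) → ((¬c ↔ p) → ((p ∧ g) ∧ (¬s → g))))) = True
    ((u ∨ ¬u) ∧ (c ∧ (c ↔ ¬g))) → ((¬c ↔ p) → ((p ∧ g) ∧ (¬s → g))) = False
      (u ∨ ¬u) ∧ (c ∧ (c ↔ ¬g)) = True
        u ∨ ¬u = True
          ¬u = True
        c ∧ (c ↔ ¬g) = True
          c ↔ ¬g = True
            ¬g = True
      (¬c ↔ p) → ((p ∧ g) ∧ (¬s → g)) = False
        ¬c ↔ p = True
          ¬c = False
        (p ∧ g) ∧ (¬s → g) = False
          p ∧ g = False
          ¬s → g = False
            ¬s = True
The formula evaluates to True.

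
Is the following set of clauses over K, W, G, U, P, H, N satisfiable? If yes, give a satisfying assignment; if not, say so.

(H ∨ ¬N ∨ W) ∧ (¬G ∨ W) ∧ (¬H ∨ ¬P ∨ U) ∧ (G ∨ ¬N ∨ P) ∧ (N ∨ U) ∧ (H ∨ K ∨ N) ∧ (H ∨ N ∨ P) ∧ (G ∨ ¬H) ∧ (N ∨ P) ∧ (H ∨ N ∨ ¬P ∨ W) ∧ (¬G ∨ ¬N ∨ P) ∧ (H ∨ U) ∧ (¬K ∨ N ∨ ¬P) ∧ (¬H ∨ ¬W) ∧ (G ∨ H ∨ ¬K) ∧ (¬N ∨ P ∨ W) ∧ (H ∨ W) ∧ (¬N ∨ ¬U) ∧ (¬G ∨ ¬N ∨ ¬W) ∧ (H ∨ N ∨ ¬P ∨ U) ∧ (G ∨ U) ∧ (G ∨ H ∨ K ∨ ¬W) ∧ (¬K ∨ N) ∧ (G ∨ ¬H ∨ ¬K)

Case W = True:
  (¬H ∨ ¬W) forces H = False.
  (H ∨ U) forces U = True.
  (¬N ∨ ¬U) forces N = False.
  (H ∨ K ∨ N) forces K = True.
  Clause (¬K ∨ N) is falsified — contradiction.
Case W = False:
  (¬G ∨ W) forces G = False.
  (G ∨ ¬H) forces H = False.
  Clause (H ∨ W) is falsified — contradiction.
Both cases fail, so the formula is unsatisfiable.

The formula is unsatisfiable.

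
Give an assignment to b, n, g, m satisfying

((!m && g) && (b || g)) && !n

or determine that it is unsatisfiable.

b = False; n = False; g = True; m = False

  (!m && g) && (b || g) = True
    !m && g = True
      !m = True
    b || g = True
  !n = True
Both conjuncts True, so the formula holds.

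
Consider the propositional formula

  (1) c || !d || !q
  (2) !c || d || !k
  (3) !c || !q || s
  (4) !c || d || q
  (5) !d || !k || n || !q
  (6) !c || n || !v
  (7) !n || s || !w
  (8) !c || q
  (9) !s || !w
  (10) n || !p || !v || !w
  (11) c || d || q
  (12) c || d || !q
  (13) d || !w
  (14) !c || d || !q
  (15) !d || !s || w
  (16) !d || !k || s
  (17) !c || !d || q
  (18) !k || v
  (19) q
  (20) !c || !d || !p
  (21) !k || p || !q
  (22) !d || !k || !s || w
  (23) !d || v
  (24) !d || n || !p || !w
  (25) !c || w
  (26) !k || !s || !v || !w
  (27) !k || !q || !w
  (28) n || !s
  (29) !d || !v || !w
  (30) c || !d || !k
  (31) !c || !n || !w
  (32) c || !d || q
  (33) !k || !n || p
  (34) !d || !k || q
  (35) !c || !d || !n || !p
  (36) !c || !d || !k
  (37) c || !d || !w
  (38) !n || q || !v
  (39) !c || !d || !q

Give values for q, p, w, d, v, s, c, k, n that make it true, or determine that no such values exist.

Unsatisfiable — no assignment works.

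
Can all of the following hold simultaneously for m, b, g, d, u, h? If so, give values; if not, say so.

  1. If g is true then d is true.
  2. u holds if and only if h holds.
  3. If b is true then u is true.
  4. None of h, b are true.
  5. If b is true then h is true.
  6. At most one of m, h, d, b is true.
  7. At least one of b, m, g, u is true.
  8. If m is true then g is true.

m=F, b=F, g=T, d=T, u=F, h=F

  (1) g=T ⇒ d: T ✓
  (2) u=F, h=F — same ✓
  (3) b=F ⇒ u: vacuous ✓
  (4) {h, b}: 0 true — none ✓
  (5) b=F ⇒ h: vacuous ✓
  (6) {m, h, d, b}: 1 true — at most one ✓
  (7) {b, m, g, u}: 1 true — at least one ✓
  (8) m=F ⇒ g: vacuous ✓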